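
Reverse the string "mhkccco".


Input: mhkccco
Reading characters right to left:
  Position 6: 'o'
  Position 5: 'c'
  Position 4: 'c'
  Position 3: 'c'
  Position 2: 'k'
  Position 1: 'h'
  Position 0: 'm'
Reversed: occckhm

occckhm


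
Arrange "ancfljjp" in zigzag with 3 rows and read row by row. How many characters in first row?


Zigzag "ancfljjp" into 3 rows:
Placing characters:
  'a' => row 0
  'n' => row 1
  'c' => row 2
  'f' => row 1
  'l' => row 0
  'j' => row 1
  'j' => row 2
  'p' => row 1
Rows:
  Row 0: "al"
  Row 1: "nfjp"
  Row 2: "cj"
First row length: 2

2


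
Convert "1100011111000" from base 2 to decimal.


Input: "1100011111000" in base 2
Positional expansion:
  Digit '1' (value 1) x 2^12 = 4096
  Digit '1' (value 1) x 2^11 = 2048
  Digit '0' (value 0) x 2^10 = 0
  Digit '0' (value 0) x 2^9 = 0
  Digit '0' (value 0) x 2^8 = 0
  Digit '1' (value 1) x 2^7 = 128
  Digit '1' (value 1) x 2^6 = 64
  Digit '1' (value 1) x 2^5 = 32
  Digit '1' (value 1) x 2^4 = 16
  Digit '1' (value 1) x 2^3 = 8
  Digit '0' (value 0) x 2^2 = 0
  Digit '0' (value 0) x 2^1 = 0
  Digit '0' (value 0) x 2^0 = 0
Sum = 6392

6392


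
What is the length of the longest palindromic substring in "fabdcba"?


Input: "fabdcba"
Checking substrings for palindromes:
  No multi-char palindromic substrings found
Longest palindromic substring: "f" with length 1

1


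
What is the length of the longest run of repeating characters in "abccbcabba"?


Input: "abccbcabba"
Scanning for longest run:
  Position 1 ('b'): new char, reset run to 1
  Position 2 ('c'): new char, reset run to 1
  Position 3 ('c'): continues run of 'c', length=2
  Position 4 ('b'): new char, reset run to 1
  Position 5 ('c'): new char, reset run to 1
  Position 6 ('a'): new char, reset run to 1
  Position 7 ('b'): new char, reset run to 1
  Position 8 ('b'): continues run of 'b', length=2
  Position 9 ('a'): new char, reset run to 1
Longest run: 'c' with length 2

2


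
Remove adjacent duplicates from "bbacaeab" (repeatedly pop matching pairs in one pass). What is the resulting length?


Input: bbacaeab
Stack-based adjacent duplicate removal:
  Read 'b': push. Stack: b
  Read 'b': matches stack top 'b' => pop. Stack: (empty)
  Read 'a': push. Stack: a
  Read 'c': push. Stack: ac
  Read 'a': push. Stack: aca
  Read 'e': push. Stack: acae
  Read 'a': push. Stack: acaea
  Read 'b': push. Stack: acaeab
Final stack: "acaeab" (length 6)

6


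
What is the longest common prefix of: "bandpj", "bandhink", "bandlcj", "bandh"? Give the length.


Words: bandpj, bandhink, bandlcj, bandh
  Position 0: all 'b' => match
  Position 1: all 'a' => match
  Position 2: all 'n' => match
  Position 3: all 'd' => match
  Position 4: ('p', 'h', 'l', 'h') => mismatch, stop
LCP = "band" (length 4)

4


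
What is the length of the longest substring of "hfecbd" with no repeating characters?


Input: "hfecbd"
Sliding window (track last position of each char):
  Position 0 ('h'): window [0,0] length 1 -- new best
  Position 1 ('f'): window [0,1] length 2 -- new best
  Position 2 ('e'): window [0,2] length 3 -- new best
  Position 3 ('c'): window [0,3] length 4 -- new best
  Position 4 ('b'): window [0,4] length 5 -- new best
  Position 5 ('d'): window [0,5] length 6 -- new best
Longest substring with no repeats: "hfecbd" with length 6

6


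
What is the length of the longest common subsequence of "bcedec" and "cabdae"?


LCS of "bcedec" and "cabdae"
DP table:
           c    a    b    d    a    e
      0    0    0    0    0    0    0
  b   0    0    0    1    1    1    1
  c   0    1    1    1    1    1    1
  e   0    1    1    1    1    1    2
  d   0    1    1    1    2    2    2
  e   0    1    1    1    2    2    3
  c   0    1    1    1    2    2    3
LCS length = dp[6][6] = 3

3


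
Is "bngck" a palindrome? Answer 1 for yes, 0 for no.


Input: bngck
Reversed: kcgnb
  Compare pos 0 ('b') with pos 4 ('k'): MISMATCH
  Compare pos 1 ('n') with pos 3 ('c'): MISMATCH
Result: not a palindrome

0


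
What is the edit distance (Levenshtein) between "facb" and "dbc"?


Computing edit distance: "facb" -> "dbc"
DP table:
           d    b    c
      0    1    2    3
  f   1    1    2    3
  a   2    2    2    3
  c   3    3    3    2
  b   4    4    3    3
Edit distance = dp[4][3] = 3

3


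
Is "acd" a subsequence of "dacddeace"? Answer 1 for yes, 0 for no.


Check if "acd" is a subsequence of "dacddeace"
Greedy scan:
  Position 0 ('d'): no match needed
  Position 1 ('a'): matches sub[0] = 'a'
  Position 2 ('c'): matches sub[1] = 'c'
  Position 3 ('d'): matches sub[2] = 'd'
  Position 4 ('d'): no match needed
  Position 5 ('e'): no match needed
  Position 6 ('a'): no match needed
  Position 7 ('c'): no match needed
  Position 8 ('e'): no match needed
All 3 characters matched => is a subsequence

1


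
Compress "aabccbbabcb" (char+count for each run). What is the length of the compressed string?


Input: aabccbbabcb
Runs:
  'a' x 2 => "a2"
  'b' x 1 => "b1"
  'c' x 2 => "c2"
  'b' x 2 => "b2"
  'a' x 1 => "a1"
  'b' x 1 => "b1"
  'c' x 1 => "c1"
  'b' x 1 => "b1"
Compressed: "a2b1c2b2a1b1c1b1"
Compressed length: 16

16


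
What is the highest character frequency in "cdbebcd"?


Input: cdbebcd
Character counts:
  'b': 2
  'c': 2
  'd': 2
  'e': 1
Maximum frequency: 2

2


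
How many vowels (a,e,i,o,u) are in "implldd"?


Input: implldd
Checking each character:
  'i' at position 0: vowel (running total: 1)
  'm' at position 1: consonant
  'p' at position 2: consonant
  'l' at position 3: consonant
  'l' at position 4: consonant
  'd' at position 5: consonant
  'd' at position 6: consonant
Total vowels: 1

1


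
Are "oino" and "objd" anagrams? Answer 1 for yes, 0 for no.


Strings: "oino", "objd"
Sorted first:  inoo
Sorted second: bdjo
Differ at position 0: 'i' vs 'b' => not anagrams

0


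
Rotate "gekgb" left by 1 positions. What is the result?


Input: "gekgb", rotate left by 1
First 1 characters: "g"
Remaining characters: "ekgb"
Concatenate remaining + first: "ekgb" + "g" = "ekgbg"

ekgbg


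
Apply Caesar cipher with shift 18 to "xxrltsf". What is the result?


Caesar cipher: shift "xxrltsf" by 18
  'x' (pos 23) + 18 = pos 15 = 'p'
  'x' (pos 23) + 18 = pos 15 = 'p'
  'r' (pos 17) + 18 = pos 9 = 'j'
  'l' (pos 11) + 18 = pos 3 = 'd'
  't' (pos 19) + 18 = pos 11 = 'l'
  's' (pos 18) + 18 = pos 10 = 'k'
  'f' (pos 5) + 18 = pos 23 = 'x'
Result: ppjdlkx

ppjdlkx


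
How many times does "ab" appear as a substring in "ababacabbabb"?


Searching for "ab" in "ababacabbabb"
Scanning each position:
  Position 0: "ab" => MATCH
  Position 1: "ba" => no
  Position 2: "ab" => MATCH
  Position 3: "ba" => no
  Position 4: "ac" => no
  Position 5: "ca" => no
  Position 6: "ab" => MATCH
  Position 7: "bb" => no
  Position 8: "ba" => no
  Position 9: "ab" => MATCH
  Position 10: "bb" => no
Total occurrences: 4

4


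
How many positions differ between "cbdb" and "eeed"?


Comparing "cbdb" and "eeed" position by position:
  Position 0: 'c' vs 'e' => DIFFER
  Position 1: 'b' vs 'e' => DIFFER
  Position 2: 'd' vs 'e' => DIFFER
  Position 3: 'b' vs 'd' => DIFFER
Positions that differ: 4

4


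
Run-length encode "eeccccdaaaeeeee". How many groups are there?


Input: eeccccdaaaeeeee
Scanning for consecutive runs:
  Group 1: 'e' x 2 (positions 0-1)
  Group 2: 'c' x 4 (positions 2-5)
  Group 3: 'd' x 1 (positions 6-6)
  Group 4: 'a' x 3 (positions 7-9)
  Group 5: 'e' x 5 (positions 10-14)
Total groups: 5

5


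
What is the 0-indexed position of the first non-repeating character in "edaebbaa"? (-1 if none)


Input: edaebbaa
Character frequencies:
  'a': 3
  'b': 2
  'd': 1
  'e': 2
Scanning left to right for freq == 1:
  Position 0 ('e'): freq=2, skip
  Position 1 ('d'): unique! => answer = 1

1


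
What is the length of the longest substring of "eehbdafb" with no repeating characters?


Input: "eehbdafb"
Sliding window (track last position of each char):
  Position 0 ('e'): window [0,0] length 1 -- new best
  Position 1 ('e'): repeat (last at 0), move window start to 1
  Position 1 ('e'): window [1,1] length 1
  Position 2 ('h'): window [1,2] length 2 -- new best
  Position 3 ('b'): window [1,3] length 3 -- new best
  Position 4 ('d'): window [1,4] length 4 -- new best
  Position 5 ('a'): window [1,5] length 5 -- new best
  Position 6 ('f'): window [1,6] length 6 -- new best
  Position 7 ('b'): repeat (last at 3), move window start to 4
  Position 7 ('b'): window [4,7] length 4
Longest substring with no repeats: "ehbdaf" with length 6

6


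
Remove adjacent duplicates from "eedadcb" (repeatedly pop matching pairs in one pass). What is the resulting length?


Input: eedadcb
Stack-based adjacent duplicate removal:
  Read 'e': push. Stack: e
  Read 'e': matches stack top 'e' => pop. Stack: (empty)
  Read 'd': push. Stack: d
  Read 'a': push. Stack: da
  Read 'd': push. Stack: dad
  Read 'c': push. Stack: dadc
  Read 'b': push. Stack: dadcb
Final stack: "dadcb" (length 5)

5


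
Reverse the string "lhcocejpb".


Input: lhcocejpb
Reading characters right to left:
  Position 8: 'b'
  Position 7: 'p'
  Position 6: 'j'
  Position 5: 'e'
  Position 4: 'c'
  Position 3: 'o'
  Position 2: 'c'
  Position 1: 'h'
  Position 0: 'l'
Reversed: bpjecochl

bpjecochl


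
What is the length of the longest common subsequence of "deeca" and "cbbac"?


LCS of "deeca" and "cbbac"
DP table:
           c    b    b    a    c
      0    0    0    0    0    0
  d   0    0    0    0    0    0
  e   0    0    0    0    0    0
  e   0    0    0    0    0    0
  c   0    1    1    1    1    1
  a   0    1    1    1    2    2
LCS length = dp[5][5] = 2

2


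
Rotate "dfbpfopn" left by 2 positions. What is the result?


Input: "dfbpfopn", rotate left by 2
First 2 characters: "df"
Remaining characters: "bpfopn"
Concatenate remaining + first: "bpfopn" + "df" = "bpfopndf"

bpfopndf


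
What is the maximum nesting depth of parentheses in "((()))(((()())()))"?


Input: "((()))(((()())()))"
Tracking depth:
  Position 0 '(': depth becomes 1
  Position 1 '(': depth becomes 2
  Position 2 '(': depth becomes 3
  Position 3 ')': depth becomes 2
  Position 4 ')': depth becomes 1
  Position 5 ')': depth becomes 0
  Position 6 '(': depth becomes 1
  Position 7 '(': depth becomes 2
  Position 8 '(': depth becomes 3
  Position 9 '(': depth becomes 4
  Position 10 ')': depth becomes 3
  Position 11 '(': depth becomes 4
  Position 12 ')': depth becomes 3
  Position 13 ')': depth becomes 2
  Position 14 '(': depth becomes 3
  Position 15 ')': depth becomes 2
  Position 16 ')': depth becomes 1
  Position 17 ')': depth becomes 0
Maximum depth reached: 4

4


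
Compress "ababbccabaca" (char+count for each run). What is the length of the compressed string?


Input: ababbccabaca
Runs:
  'a' x 1 => "a1"
  'b' x 1 => "b1"
  'a' x 1 => "a1"
  'b' x 2 => "b2"
  'c' x 2 => "c2"
  'a' x 1 => "a1"
  'b' x 1 => "b1"
  'a' x 1 => "a1"
  'c' x 1 => "c1"
  'a' x 1 => "a1"
Compressed: "a1b1a1b2c2a1b1a1c1a1"
Compressed length: 20

20


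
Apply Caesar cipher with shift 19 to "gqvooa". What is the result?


Caesar cipher: shift "gqvooa" by 19
  'g' (pos 6) + 19 = pos 25 = 'z'
  'q' (pos 16) + 19 = pos 9 = 'j'
  'v' (pos 21) + 19 = pos 14 = 'o'
  'o' (pos 14) + 19 = pos 7 = 'h'
  'o' (pos 14) + 19 = pos 7 = 'h'
  'a' (pos 0) + 19 = pos 19 = 't'
Result: zjohht

zjohht


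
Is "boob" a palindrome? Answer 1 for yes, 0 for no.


Input: boob
Reversed: boob
  Compare pos 0 ('b') with pos 3 ('b'): match
  Compare pos 1 ('o') with pos 2 ('o'): match
Result: palindrome

1


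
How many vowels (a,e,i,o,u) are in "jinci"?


Input: jinci
Checking each character:
  'j' at position 0: consonant
  'i' at position 1: vowel (running total: 1)
  'n' at position 2: consonant
  'c' at position 3: consonant
  'i' at position 4: vowel (running total: 2)
Total vowels: 2

2


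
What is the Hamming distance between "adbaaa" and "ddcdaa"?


Comparing "adbaaa" and "ddcdaa" position by position:
  Position 0: 'a' vs 'd' => differ
  Position 1: 'd' vs 'd' => same
  Position 2: 'b' vs 'c' => differ
  Position 3: 'a' vs 'd' => differ
  Position 4: 'a' vs 'a' => same
  Position 5: 'a' vs 'a' => same
Total differences (Hamming distance): 3

3


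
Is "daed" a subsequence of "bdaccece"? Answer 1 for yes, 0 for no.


Check if "daed" is a subsequence of "bdaccece"
Greedy scan:
  Position 0 ('b'): no match needed
  Position 1 ('d'): matches sub[0] = 'd'
  Position 2 ('a'): matches sub[1] = 'a'
  Position 3 ('c'): no match needed
  Position 4 ('c'): no match needed
  Position 5 ('e'): matches sub[2] = 'e'
  Position 6 ('c'): no match needed
  Position 7 ('e'): no match needed
Only matched 3/4 characters => not a subsequence

0


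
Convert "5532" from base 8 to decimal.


Input: "5532" in base 8
Positional expansion:
  Digit '5' (value 5) x 8^3 = 2560
  Digit '5' (value 5) x 8^2 = 320
  Digit '3' (value 3) x 8^1 = 24
  Digit '2' (value 2) x 8^0 = 2
Sum = 2906

2906


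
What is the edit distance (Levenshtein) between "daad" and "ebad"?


Computing edit distance: "daad" -> "ebad"
DP table:
           e    b    a    d
      0    1    2    3    4
  d   1    1    2    3    3
  a   2    2    2    2    3
  a   3    3    3    2    3
  d   4    4    4    3    2
Edit distance = dp[4][4] = 2

2


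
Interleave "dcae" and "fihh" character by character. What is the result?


Interleaving "dcae" and "fihh":
  Position 0: 'd' from first, 'f' from second => "df"
  Position 1: 'c' from first, 'i' from second => "ci"
  Position 2: 'a' from first, 'h' from second => "ah"
  Position 3: 'e' from first, 'h' from second => "eh"
Result: dfciaheh

dfciaheh


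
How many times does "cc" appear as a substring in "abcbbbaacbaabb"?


Searching for "cc" in "abcbbbaacbaabb"
Scanning each position:
  Position 0: "ab" => no
  Position 1: "bc" => no
  Position 2: "cb" => no
  Position 3: "bb" => no
  Position 4: "bb" => no
  Position 5: "ba" => no
  Position 6: "aa" => no
  Position 7: "ac" => no
  Position 8: "cb" => no
  Position 9: "ba" => no
  Position 10: "aa" => no
  Position 11: "ab" => no
  Position 12: "bb" => no
Total occurrences: 0

0


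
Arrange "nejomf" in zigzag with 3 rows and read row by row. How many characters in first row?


Zigzag "nejomf" into 3 rows:
Placing characters:
  'n' => row 0
  'e' => row 1
  'j' => row 2
  'o' => row 1
  'm' => row 0
  'f' => row 1
Rows:
  Row 0: "nm"
  Row 1: "eof"
  Row 2: "j"
First row length: 2

2


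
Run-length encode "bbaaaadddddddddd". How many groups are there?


Input: bbaaaadddddddddd
Scanning for consecutive runs:
  Group 1: 'b' x 2 (positions 0-1)
  Group 2: 'a' x 4 (positions 2-5)
  Group 3: 'd' x 10 (positions 6-15)
Total groups: 3

3


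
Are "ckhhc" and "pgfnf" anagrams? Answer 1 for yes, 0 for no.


Strings: "ckhhc", "pgfnf"
Sorted first:  cchhk
Sorted second: ffgnp
Differ at position 0: 'c' vs 'f' => not anagrams

0


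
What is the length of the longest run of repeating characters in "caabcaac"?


Input: "caabcaac"
Scanning for longest run:
  Position 1 ('a'): new char, reset run to 1
  Position 2 ('a'): continues run of 'a', length=2
  Position 3 ('b'): new char, reset run to 1
  Position 4 ('c'): new char, reset run to 1
  Position 5 ('a'): new char, reset run to 1
  Position 6 ('a'): continues run of 'a', length=2
  Position 7 ('c'): new char, reset run to 1
Longest run: 'a' with length 2

2


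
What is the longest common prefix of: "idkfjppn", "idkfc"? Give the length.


Words: idkfjppn, idkfc
  Position 0: all 'i' => match
  Position 1: all 'd' => match
  Position 2: all 'k' => match
  Position 3: all 'f' => match
  Position 4: ('j', 'c') => mismatch, stop
LCP = "idkf" (length 4)

4


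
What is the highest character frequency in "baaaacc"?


Input: baaaacc
Character counts:
  'a': 4
  'b': 1
  'c': 2
Maximum frequency: 4

4


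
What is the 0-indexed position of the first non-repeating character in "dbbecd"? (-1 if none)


Input: dbbecd
Character frequencies:
  'b': 2
  'c': 1
  'd': 2
  'e': 1
Scanning left to right for freq == 1:
  Position 0 ('d'): freq=2, skip
  Position 1 ('b'): freq=2, skip
  Position 2 ('b'): freq=2, skip
  Position 3 ('e'): unique! => answer = 3

3


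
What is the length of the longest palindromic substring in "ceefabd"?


Input: "ceefabd"
Checking substrings for palindromes:
  [1:3] "ee" (len 2) => palindrome
Longest palindromic substring: "ee" with length 2

2


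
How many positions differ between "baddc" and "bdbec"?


Comparing "baddc" and "bdbec" position by position:
  Position 0: 'b' vs 'b' => same
  Position 1: 'a' vs 'd' => DIFFER
  Position 2: 'd' vs 'b' => DIFFER
  Position 3: 'd' vs 'e' => DIFFER
  Position 4: 'c' vs 'c' => same
Positions that differ: 3

3


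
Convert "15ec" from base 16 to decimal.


Input: "15ec" in base 16
Positional expansion:
  Digit '1' (value 1) x 16^3 = 4096
  Digit '5' (value 5) x 16^2 = 1280
  Digit 'e' (value 14) x 16^1 = 224
  Digit 'c' (value 12) x 16^0 = 12
Sum = 5612

5612


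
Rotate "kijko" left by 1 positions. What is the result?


Input: "kijko", rotate left by 1
First 1 characters: "k"
Remaining characters: "ijko"
Concatenate remaining + first: "ijko" + "k" = "ijkok"

ijkok


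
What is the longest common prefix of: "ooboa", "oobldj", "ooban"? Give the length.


Words: ooboa, oobldj, ooban
  Position 0: all 'o' => match
  Position 1: all 'o' => match
  Position 2: all 'b' => match
  Position 3: ('o', 'l', 'a') => mismatch, stop
LCP = "oob" (length 3)

3


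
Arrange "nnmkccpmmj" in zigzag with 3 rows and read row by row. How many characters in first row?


Zigzag "nnmkccpmmj" into 3 rows:
Placing characters:
  'n' => row 0
  'n' => row 1
  'm' => row 2
  'k' => row 1
  'c' => row 0
  'c' => row 1
  'p' => row 2
  'm' => row 1
  'm' => row 0
  'j' => row 1
Rows:
  Row 0: "ncm"
  Row 1: "nkcmj"
  Row 2: "mp"
First row length: 3

3


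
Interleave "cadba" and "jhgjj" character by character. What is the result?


Interleaving "cadba" and "jhgjj":
  Position 0: 'c' from first, 'j' from second => "cj"
  Position 1: 'a' from first, 'h' from second => "ah"
  Position 2: 'd' from first, 'g' from second => "dg"
  Position 3: 'b' from first, 'j' from second => "bj"
  Position 4: 'a' from first, 'j' from second => "aj"
Result: cjahdgbjaj

cjahdgbjaj


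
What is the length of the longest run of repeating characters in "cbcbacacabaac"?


Input: "cbcbacacabaac"
Scanning for longest run:
  Position 1 ('b'): new char, reset run to 1
  Position 2 ('c'): new char, reset run to 1
  Position 3 ('b'): new char, reset run to 1
  Position 4 ('a'): new char, reset run to 1
  Position 5 ('c'): new char, reset run to 1
  Position 6 ('a'): new char, reset run to 1
  Position 7 ('c'): new char, reset run to 1
  Position 8 ('a'): new char, reset run to 1
  Position 9 ('b'): new char, reset run to 1
  Position 10 ('a'): new char, reset run to 1
  Position 11 ('a'): continues run of 'a', length=2
  Position 12 ('c'): new char, reset run to 1
Longest run: 'a' with length 2

2


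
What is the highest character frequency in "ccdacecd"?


Input: ccdacecd
Character counts:
  'a': 1
  'c': 4
  'd': 2
  'e': 1
Maximum frequency: 4

4


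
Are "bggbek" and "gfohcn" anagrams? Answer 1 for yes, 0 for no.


Strings: "bggbek", "gfohcn"
Sorted first:  bbeggk
Sorted second: cfghno
Differ at position 0: 'b' vs 'c' => not anagrams

0


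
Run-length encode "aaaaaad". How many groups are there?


Input: aaaaaad
Scanning for consecutive runs:
  Group 1: 'a' x 6 (positions 0-5)
  Group 2: 'd' x 1 (positions 6-6)
Total groups: 2

2


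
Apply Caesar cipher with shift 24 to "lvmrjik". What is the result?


Caesar cipher: shift "lvmrjik" by 24
  'l' (pos 11) + 24 = pos 9 = 'j'
  'v' (pos 21) + 24 = pos 19 = 't'
  'm' (pos 12) + 24 = pos 10 = 'k'
  'r' (pos 17) + 24 = pos 15 = 'p'
  'j' (pos 9) + 24 = pos 7 = 'h'
  'i' (pos 8) + 24 = pos 6 = 'g'
  'k' (pos 10) + 24 = pos 8 = 'i'
Result: jtkphgi

jtkphgi


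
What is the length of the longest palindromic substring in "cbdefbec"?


Input: "cbdefbec"
Checking substrings for palindromes:
  No multi-char palindromic substrings found
Longest palindromic substring: "c" with length 1

1


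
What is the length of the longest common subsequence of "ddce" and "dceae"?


LCS of "ddce" and "dceae"
DP table:
           d    c    e    a    e
      0    0    0    0    0    0
  d   0    1    1    1    1    1
  d   0    1    1    1    1    1
  c   0    1    2    2    2    2
  e   0    1    2    3    3    3
LCS length = dp[4][5] = 3

3


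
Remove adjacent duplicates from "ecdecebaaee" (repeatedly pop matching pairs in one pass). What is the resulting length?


Input: ecdecebaaee
Stack-based adjacent duplicate removal:
  Read 'e': push. Stack: e
  Read 'c': push. Stack: ec
  Read 'd': push. Stack: ecd
  Read 'e': push. Stack: ecde
  Read 'c': push. Stack: ecdec
  Read 'e': push. Stack: ecdece
  Read 'b': push. Stack: ecdeceb
  Read 'a': push. Stack: ecdeceba
  Read 'a': matches stack top 'a' => pop. Stack: ecdeceb
  Read 'e': push. Stack: ecdecebe
  Read 'e': matches stack top 'e' => pop. Stack: ecdeceb
Final stack: "ecdeceb" (length 7)

7


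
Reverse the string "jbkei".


Input: jbkei
Reading characters right to left:
  Position 4: 'i'
  Position 3: 'e'
  Position 2: 'k'
  Position 1: 'b'
  Position 0: 'j'
Reversed: iekbj

iekbj


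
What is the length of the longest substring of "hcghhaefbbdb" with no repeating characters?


Input: "hcghhaefbbdb"
Sliding window (track last position of each char):
  Position 0 ('h'): window [0,0] length 1 -- new best
  Position 1 ('c'): window [0,1] length 2 -- new best
  Position 2 ('g'): window [0,2] length 3 -- new best
  Position 3 ('h'): repeat (last at 0), move window start to 1
  Position 3 ('h'): window [1,3] length 3
  Position 4 ('h'): repeat (last at 3), move window start to 4
  Position 4 ('h'): window [4,4] length 1
  Position 5 ('a'): window [4,5] length 2
  Position 6 ('e'): window [4,6] length 3
  Position 7 ('f'): window [4,7] length 4 -- new best
  Position 8 ('b'): window [4,8] length 5 -- new best
  Position 9 ('b'): repeat (last at 8), move window start to 9
  Position 9 ('b'): window [9,9] length 1
  Position 10 ('d'): window [9,10] length 2
  Position 11 ('b'): repeat (last at 9), move window start to 10
  Position 11 ('b'): window [10,11] length 2
Longest substring with no repeats: "haefb" with length 5

5


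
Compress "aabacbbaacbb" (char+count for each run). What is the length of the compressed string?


Input: aabacbbaacbb
Runs:
  'a' x 2 => "a2"
  'b' x 1 => "b1"
  'a' x 1 => "a1"
  'c' x 1 => "c1"
  'b' x 2 => "b2"
  'a' x 2 => "a2"
  'c' x 1 => "c1"
  'b' x 2 => "b2"
Compressed: "a2b1a1c1b2a2c1b2"
Compressed length: 16

16


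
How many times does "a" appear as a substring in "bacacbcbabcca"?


Searching for "a" in "bacacbcbabcca"
Scanning each position:
  Position 0: "b" => no
  Position 1: "a" => MATCH
  Position 2: "c" => no
  Position 3: "a" => MATCH
  Position 4: "c" => no
  Position 5: "b" => no
  Position 6: "c" => no
  Position 7: "b" => no
  Position 8: "a" => MATCH
  Position 9: "b" => no
  Position 10: "c" => no
  Position 11: "c" => no
  Position 12: "a" => MATCH
Total occurrences: 4

4


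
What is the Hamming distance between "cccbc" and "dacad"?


Comparing "cccbc" and "dacad" position by position:
  Position 0: 'c' vs 'd' => differ
  Position 1: 'c' vs 'a' => differ
  Position 2: 'c' vs 'c' => same
  Position 3: 'b' vs 'a' => differ
  Position 4: 'c' vs 'd' => differ
Total differences (Hamming distance): 4

4


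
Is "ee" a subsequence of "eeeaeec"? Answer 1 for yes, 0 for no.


Check if "ee" is a subsequence of "eeeaeec"
Greedy scan:
  Position 0 ('e'): matches sub[0] = 'e'
  Position 1 ('e'): matches sub[1] = 'e'
  Position 2 ('e'): no match needed
  Position 3 ('a'): no match needed
  Position 4 ('e'): no match needed
  Position 5 ('e'): no match needed
  Position 6 ('c'): no match needed
All 2 characters matched => is a subsequence

1


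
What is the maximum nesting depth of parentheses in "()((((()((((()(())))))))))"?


Input: "()((((()((((()(())))))))))"
Tracking depth:
  Position 0 '(': depth becomes 1
  Position 1 ')': depth becomes 0
  Position 2 '(': depth becomes 1
  Position 3 '(': depth becomes 2
  Position 4 '(': depth becomes 3
  Position 5 '(': depth becomes 4
  Position 6 '(': depth becomes 5
  Position 7 ')': depth becomes 4
  Position 8 '(': depth becomes 5
  Position 9 '(': depth becomes 6
  Position 10 '(': depth becomes 7
  Position 11 '(': depth becomes 8
  Position 12 '(': depth becomes 9
  Position 13 ')': depth becomes 8
  Position 14 '(': depth becomes 9
  Position 15 '(': depth becomes 10
  Position 16 ')': depth becomes 9
  Position 17 ')': depth becomes 8
  Position 18 ')': depth becomes 7
  Position 19 ')': depth becomes 6
  Position 20 ')': depth becomes 5
  Position 21 ')': depth becomes 4
  Position 22 ')': depth becomes 3
  Position 23 ')': depth becomes 2
  Position 24 ')': depth becomes 1
  Position 25 ')': depth becomes 0
Maximum depth reached: 10

10


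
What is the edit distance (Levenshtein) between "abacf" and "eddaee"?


Computing edit distance: "abacf" -> "eddaee"
DP table:
           e    d    d    a    e    e
      0    1    2    3    4    5    6
  a   1    1    2    3    3    4    5
  b   2    2    2    3    4    4    5
  a   3    3    3    3    3    4    5
  c   4    4    4    4    4    4    5
  f   5    5    5    5    5    5    5
Edit distance = dp[5][6] = 5

5


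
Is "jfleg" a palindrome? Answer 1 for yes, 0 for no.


Input: jfleg
Reversed: gelfj
  Compare pos 0 ('j') with pos 4 ('g'): MISMATCH
  Compare pos 1 ('f') with pos 3 ('e'): MISMATCH
Result: not a palindrome

0


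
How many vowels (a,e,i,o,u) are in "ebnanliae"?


Input: ebnanliae
Checking each character:
  'e' at position 0: vowel (running total: 1)
  'b' at position 1: consonant
  'n' at position 2: consonant
  'a' at position 3: vowel (running total: 2)
  'n' at position 4: consonant
  'l' at position 5: consonant
  'i' at position 6: vowel (running total: 3)
  'a' at position 7: vowel (running total: 4)
  'e' at position 8: vowel (running total: 5)
Total vowels: 5

5


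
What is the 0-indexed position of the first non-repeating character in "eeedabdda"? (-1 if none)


Input: eeedabdda
Character frequencies:
  'a': 2
  'b': 1
  'd': 3
  'e': 3
Scanning left to right for freq == 1:
  Position 0 ('e'): freq=3, skip
  Position 1 ('e'): freq=3, skip
  Position 2 ('e'): freq=3, skip
  Position 3 ('d'): freq=3, skip
  Position 4 ('a'): freq=2, skip
  Position 5 ('b'): unique! => answer = 5

5


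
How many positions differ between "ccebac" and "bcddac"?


Comparing "ccebac" and "bcddac" position by position:
  Position 0: 'c' vs 'b' => DIFFER
  Position 1: 'c' vs 'c' => same
  Position 2: 'e' vs 'd' => DIFFER
  Position 3: 'b' vs 'd' => DIFFER
  Position 4: 'a' vs 'a' => same
  Position 5: 'c' vs 'c' => same
Positions that differ: 3

3


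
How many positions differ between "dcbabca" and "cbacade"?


Comparing "dcbabca" and "cbacade" position by position:
  Position 0: 'd' vs 'c' => DIFFER
  Position 1: 'c' vs 'b' => DIFFER
  Position 2: 'b' vs 'a' => DIFFER
  Position 3: 'a' vs 'c' => DIFFER
  Position 4: 'b' vs 'a' => DIFFER
  Position 5: 'c' vs 'd' => DIFFER
  Position 6: 'a' vs 'e' => DIFFER
Positions that differ: 7

7


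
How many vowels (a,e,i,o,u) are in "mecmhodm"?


Input: mecmhodm
Checking each character:
  'm' at position 0: consonant
  'e' at position 1: vowel (running total: 1)
  'c' at position 2: consonant
  'm' at position 3: consonant
  'h' at position 4: consonant
  'o' at position 5: vowel (running total: 2)
  'd' at position 6: consonant
  'm' at position 7: consonant
Total vowels: 2

2


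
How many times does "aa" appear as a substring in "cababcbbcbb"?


Searching for "aa" in "cababcbbcbb"
Scanning each position:
  Position 0: "ca" => no
  Position 1: "ab" => no
  Position 2: "ba" => no
  Position 3: "ab" => no
  Position 4: "bc" => no
  Position 5: "cb" => no
  Position 6: "bb" => no
  Position 7: "bc" => no
  Position 8: "cb" => no
  Position 9: "bb" => no
Total occurrences: 0

0


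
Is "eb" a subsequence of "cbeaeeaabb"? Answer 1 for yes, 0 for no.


Check if "eb" is a subsequence of "cbeaeeaabb"
Greedy scan:
  Position 0 ('c'): no match needed
  Position 1 ('b'): no match needed
  Position 2 ('e'): matches sub[0] = 'e'
  Position 3 ('a'): no match needed
  Position 4 ('e'): no match needed
  Position 5 ('e'): no match needed
  Position 6 ('a'): no match needed
  Position 7 ('a'): no match needed
  Position 8 ('b'): matches sub[1] = 'b'
  Position 9 ('b'): no match needed
All 2 characters matched => is a subsequence

1


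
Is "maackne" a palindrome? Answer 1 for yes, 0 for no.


Input: maackne
Reversed: enkcaam
  Compare pos 0 ('m') with pos 6 ('e'): MISMATCH
  Compare pos 1 ('a') with pos 5 ('n'): MISMATCH
  Compare pos 2 ('a') with pos 4 ('k'): MISMATCH
Result: not a palindrome

0


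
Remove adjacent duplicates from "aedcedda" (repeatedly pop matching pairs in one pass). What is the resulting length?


Input: aedcedda
Stack-based adjacent duplicate removal:
  Read 'a': push. Stack: a
  Read 'e': push. Stack: ae
  Read 'd': push. Stack: aed
  Read 'c': push. Stack: aedc
  Read 'e': push. Stack: aedce
  Read 'd': push. Stack: aedced
  Read 'd': matches stack top 'd' => pop. Stack: aedce
  Read 'a': push. Stack: aedcea
Final stack: "aedcea" (length 6)

6


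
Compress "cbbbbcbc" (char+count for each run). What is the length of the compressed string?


Input: cbbbbcbc
Runs:
  'c' x 1 => "c1"
  'b' x 4 => "b4"
  'c' x 1 => "c1"
  'b' x 1 => "b1"
  'c' x 1 => "c1"
Compressed: "c1b4c1b1c1"
Compressed length: 10

10


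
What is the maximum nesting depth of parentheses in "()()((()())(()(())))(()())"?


Input: "()()((()())(()(())))(()())"
Tracking depth:
  Position 0 '(': depth becomes 1
  Position 1 ')': depth becomes 0
  Position 2 '(': depth becomes 1
  Position 3 ')': depth becomes 0
  Position 4 '(': depth becomes 1
  Position 5 '(': depth becomes 2
  Position 6 '(': depth becomes 3
  Position 7 ')': depth becomes 2
  Position 8 '(': depth becomes 3
  Position 9 ')': depth becomes 2
  Position 10 ')': depth becomes 1
  Position 11 '(': depth becomes 2
  Position 12 '(': depth becomes 3
  Position 13 ')': depth becomes 2
  Position 14 '(': depth becomes 3
  Position 15 '(': depth becomes 4
  Position 16 ')': depth becomes 3
  Position 17 ')': depth becomes 2
  Position 18 ')': depth becomes 1
  Position 19 ')': depth becomes 0
  Position 20 '(': depth becomes 1
  Position 21 '(': depth becomes 2
  Position 22 ')': depth becomes 1
  Position 23 '(': depth becomes 2
  Position 24 ')': depth becomes 1
  Position 25 ')': depth becomes 0
Maximum depth reached: 4

4


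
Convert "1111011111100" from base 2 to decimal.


Input: "1111011111100" in base 2
Positional expansion:
  Digit '1' (value 1) x 2^12 = 4096
  Digit '1' (value 1) x 2^11 = 2048
  Digit '1' (value 1) x 2^10 = 1024
  Digit '1' (value 1) x 2^9 = 512
  Digit '0' (value 0) x 2^8 = 0
  Digit '1' (value 1) x 2^7 = 128
  Digit '1' (value 1) x 2^6 = 64
  Digit '1' (value 1) x 2^5 = 32
  Digit '1' (value 1) x 2^4 = 16
  Digit '1' (value 1) x 2^3 = 8
  Digit '1' (value 1) x 2^2 = 4
  Digit '0' (value 0) x 2^1 = 0
  Digit '0' (value 0) x 2^0 = 0
Sum = 7932

7932


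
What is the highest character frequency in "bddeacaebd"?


Input: bddeacaebd
Character counts:
  'a': 2
  'b': 2
  'c': 1
  'd': 3
  'e': 2
Maximum frequency: 3

3


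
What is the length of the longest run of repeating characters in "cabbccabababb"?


Input: "cabbccabababb"
Scanning for longest run:
  Position 1 ('a'): new char, reset run to 1
  Position 2 ('b'): new char, reset run to 1
  Position 3 ('b'): continues run of 'b', length=2
  Position 4 ('c'): new char, reset run to 1
  Position 5 ('c'): continues run of 'c', length=2
  Position 6 ('a'): new char, reset run to 1
  Position 7 ('b'): new char, reset run to 1
  Position 8 ('a'): new char, reset run to 1
  Position 9 ('b'): new char, reset run to 1
  Position 10 ('a'): new char, reset run to 1
  Position 11 ('b'): new char, reset run to 1
  Position 12 ('b'): continues run of 'b', length=2
Longest run: 'b' with length 2

2


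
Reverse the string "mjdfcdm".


Input: mjdfcdm
Reading characters right to left:
  Position 6: 'm'
  Position 5: 'd'
  Position 4: 'c'
  Position 3: 'f'
  Position 2: 'd'
  Position 1: 'j'
  Position 0: 'm'
Reversed: mdcfdjm

mdcfdjm


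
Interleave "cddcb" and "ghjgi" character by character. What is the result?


Interleaving "cddcb" and "ghjgi":
  Position 0: 'c' from first, 'g' from second => "cg"
  Position 1: 'd' from first, 'h' from second => "dh"
  Position 2: 'd' from first, 'j' from second => "dj"
  Position 3: 'c' from first, 'g' from second => "cg"
  Position 4: 'b' from first, 'i' from second => "bi"
Result: cgdhdjcgbi

cgdhdjcgbi


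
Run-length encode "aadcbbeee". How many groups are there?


Input: aadcbbeee
Scanning for consecutive runs:
  Group 1: 'a' x 2 (positions 0-1)
  Group 2: 'd' x 1 (positions 2-2)
  Group 3: 'c' x 1 (positions 3-3)
  Group 4: 'b' x 2 (positions 4-5)
  Group 5: 'e' x 3 (positions 6-8)
Total groups: 5

5


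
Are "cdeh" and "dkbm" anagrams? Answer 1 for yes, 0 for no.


Strings: "cdeh", "dkbm"
Sorted first:  cdeh
Sorted second: bdkm
Differ at position 0: 'c' vs 'b' => not anagrams

0


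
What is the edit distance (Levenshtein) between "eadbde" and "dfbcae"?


Computing edit distance: "eadbde" -> "dfbcae"
DP table:
           d    f    b    c    a    e
      0    1    2    3    4    5    6
  e   1    1    2    3    4    5    5
  a   2    2    2    3    4    4    5
  d   3    2    3    3    4    5    5
  b   4    3    3    3    4    5    6
  d   5    4    4    4    4    5    6
  e   6    5    5    5    5    5    5
Edit distance = dp[6][6] = 5

5


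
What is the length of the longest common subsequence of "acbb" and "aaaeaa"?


LCS of "acbb" and "aaaeaa"
DP table:
           a    a    a    e    a    a
      0    0    0    0    0    0    0
  a   0    1    1    1    1    1    1
  c   0    1    1    1    1    1    1
  b   0    1    1    1    1    1    1
  b   0    1    1    1    1    1    1
LCS length = dp[4][6] = 1

1


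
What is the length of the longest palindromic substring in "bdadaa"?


Input: "bdadaa"
Checking substrings for palindromes:
  [1:4] "dad" (len 3) => palindrome
  [2:5] "ada" (len 3) => palindrome
  [4:6] "aa" (len 2) => palindrome
Longest palindromic substring: "dad" with length 3

3


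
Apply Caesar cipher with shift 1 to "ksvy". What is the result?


Caesar cipher: shift "ksvy" by 1
  'k' (pos 10) + 1 = pos 11 = 'l'
  's' (pos 18) + 1 = pos 19 = 't'
  'v' (pos 21) + 1 = pos 22 = 'w'
  'y' (pos 24) + 1 = pos 25 = 'z'
Result: ltwz

ltwz


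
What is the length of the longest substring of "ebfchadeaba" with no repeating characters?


Input: "ebfchadeaba"
Sliding window (track last position of each char):
  Position 0 ('e'): window [0,0] length 1 -- new best
  Position 1 ('b'): window [0,1] length 2 -- new best
  Position 2 ('f'): window [0,2] length 3 -- new best
  Position 3 ('c'): window [0,3] length 4 -- new best
  Position 4 ('h'): window [0,4] length 5 -- new best
  Position 5 ('a'): window [0,5] length 6 -- new best
  Position 6 ('d'): window [0,6] length 7 -- new best
  Position 7 ('e'): repeat (last at 0), move window start to 1
  Position 7 ('e'): window [1,7] length 7
  Position 8 ('a'): repeat (last at 5), move window start to 6
  Position 8 ('a'): window [6,8] length 3
  Position 9 ('b'): window [6,9] length 4
  Position 10 ('a'): repeat (last at 8), move window start to 9
  Position 10 ('a'): window [9,10] length 2
Longest substring with no repeats: "ebfchad" with length 7

7


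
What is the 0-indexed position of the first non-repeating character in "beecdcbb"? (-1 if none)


Input: beecdcbb
Character frequencies:
  'b': 3
  'c': 2
  'd': 1
  'e': 2
Scanning left to right for freq == 1:
  Position 0 ('b'): freq=3, skip
  Position 1 ('e'): freq=2, skip
  Position 2 ('e'): freq=2, skip
  Position 3 ('c'): freq=2, skip
  Position 4 ('d'): unique! => answer = 4

4


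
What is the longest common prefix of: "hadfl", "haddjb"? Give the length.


Words: hadfl, haddjb
  Position 0: all 'h' => match
  Position 1: all 'a' => match
  Position 2: all 'd' => match
  Position 3: ('f', 'd') => mismatch, stop
LCP = "had" (length 3)

3


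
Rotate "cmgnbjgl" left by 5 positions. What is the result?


Input: "cmgnbjgl", rotate left by 5
First 5 characters: "cmgnb"
Remaining characters: "jgl"
Concatenate remaining + first: "jgl" + "cmgnb" = "jglcmgnb"

jglcmgnb


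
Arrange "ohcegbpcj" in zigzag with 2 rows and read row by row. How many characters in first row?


Zigzag "ohcegbpcj" into 2 rows:
Placing characters:
  'o' => row 0
  'h' => row 1
  'c' => row 0
  'e' => row 1
  'g' => row 0
  'b' => row 1
  'p' => row 0
  'c' => row 1
  'j' => row 0
Rows:
  Row 0: "ocgpj"
  Row 1: "hebc"
First row length: 5

5


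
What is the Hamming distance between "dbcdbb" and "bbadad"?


Comparing "dbcdbb" and "bbadad" position by position:
  Position 0: 'd' vs 'b' => differ
  Position 1: 'b' vs 'b' => same
  Position 2: 'c' vs 'a' => differ
  Position 3: 'd' vs 'd' => same
  Position 4: 'b' vs 'a' => differ
  Position 5: 'b' vs 'd' => differ
Total differences (Hamming distance): 4

4


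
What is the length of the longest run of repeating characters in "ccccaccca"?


Input: "ccccaccca"
Scanning for longest run:
  Position 1 ('c'): continues run of 'c', length=2
  Position 2 ('c'): continues run of 'c', length=3
  Position 3 ('c'): continues run of 'c', length=4
  Position 4 ('a'): new char, reset run to 1
  Position 5 ('c'): new char, reset run to 1
  Position 6 ('c'): continues run of 'c', length=2
  Position 7 ('c'): continues run of 'c', length=3
  Position 8 ('a'): new char, reset run to 1
Longest run: 'c' with length 4

4


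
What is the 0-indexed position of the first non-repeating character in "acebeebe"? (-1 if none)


Input: acebeebe
Character frequencies:
  'a': 1
  'b': 2
  'c': 1
  'e': 4
Scanning left to right for freq == 1:
  Position 0 ('a'): unique! => answer = 0

0


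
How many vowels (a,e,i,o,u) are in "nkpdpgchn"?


Input: nkpdpgchn
Checking each character:
  'n' at position 0: consonant
  'k' at position 1: consonant
  'p' at position 2: consonant
  'd' at position 3: consonant
  'p' at position 4: consonant
  'g' at position 5: consonant
  'c' at position 6: consonant
  'h' at position 7: consonant
  'n' at position 8: consonant
Total vowels: 0

0


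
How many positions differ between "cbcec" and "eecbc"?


Comparing "cbcec" and "eecbc" position by position:
  Position 0: 'c' vs 'e' => DIFFER
  Position 1: 'b' vs 'e' => DIFFER
  Position 2: 'c' vs 'c' => same
  Position 3: 'e' vs 'b' => DIFFER
  Position 4: 'c' vs 'c' => same
Positions that differ: 3

3


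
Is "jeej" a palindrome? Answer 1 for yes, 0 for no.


Input: jeej
Reversed: jeej
  Compare pos 0 ('j') with pos 3 ('j'): match
  Compare pos 1 ('e') with pos 2 ('e'): match
Result: palindrome

1


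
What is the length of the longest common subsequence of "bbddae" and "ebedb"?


LCS of "bbddae" and "ebedb"
DP table:
           e    b    e    d    b
      0    0    0    0    0    0
  b   0    0    1    1    1    1
  b   0    0    1    1    1    2
  d   0    0    1    1    2    2
  d   0    0    1    1    2    2
  a   0    0    1    1    2    2
  e   0    1    1    2    2    2
LCS length = dp[6][5] = 2

2


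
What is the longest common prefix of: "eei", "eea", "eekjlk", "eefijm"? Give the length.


Words: eei, eea, eekjlk, eefijm
  Position 0: all 'e' => match
  Position 1: all 'e' => match
  Position 2: ('i', 'a', 'k', 'f') => mismatch, stop
LCP = "ee" (length 2)

2
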